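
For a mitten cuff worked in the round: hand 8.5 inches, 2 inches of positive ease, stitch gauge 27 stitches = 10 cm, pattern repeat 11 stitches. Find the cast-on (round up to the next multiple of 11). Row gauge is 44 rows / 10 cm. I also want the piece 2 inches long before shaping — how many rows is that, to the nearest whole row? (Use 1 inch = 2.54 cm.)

Finished = 8.5 + 2 = 10.5 inches.
10.5 inches × 2.54 = 26.67 cm.
27/10 = 2.7 sts per cm; 26.67 × 2.7 = 72.01 sts.
Next multiple of 11 → 77.
2 inches = 5.08 cm; × 4.4 = 22.35 → 22 rows.

Cast on 77 stitches; work 22 rows.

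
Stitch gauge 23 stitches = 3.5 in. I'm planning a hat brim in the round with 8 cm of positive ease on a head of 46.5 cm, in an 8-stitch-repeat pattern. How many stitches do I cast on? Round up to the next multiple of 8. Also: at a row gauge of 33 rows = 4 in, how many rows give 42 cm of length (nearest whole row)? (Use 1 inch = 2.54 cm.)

Finished = 46.5 + 8 = 54.5 cm.
54.5 cm × 1/2.54 = 21.46 inches.
23/3.5 = 6.571 sts per in; 21.46 × 6.571 = 141.00 sts.
Next multiple of 8 → 144.
42 cm = 16.54 inches; × 8.25 = 136.42 → 136 rows.

Cast on 144 stitches; work 136 rows.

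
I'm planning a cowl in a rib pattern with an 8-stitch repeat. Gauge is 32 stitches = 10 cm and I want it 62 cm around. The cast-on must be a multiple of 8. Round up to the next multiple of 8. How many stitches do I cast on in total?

200 stitches.

32 / 10 = 3.2 sts per cm.
62 × 3.2 = 198.40 sts.
Next multiple of 8: 200.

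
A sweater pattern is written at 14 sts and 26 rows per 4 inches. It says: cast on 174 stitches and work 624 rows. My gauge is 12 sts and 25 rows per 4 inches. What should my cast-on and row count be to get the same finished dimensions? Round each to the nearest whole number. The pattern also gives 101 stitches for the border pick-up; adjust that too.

Cast on 149 stitches; work 600 rows; border pick-up 87 stitches.

Stitches: 174 × 12/14 = 149.14 → 149.
Rows: 624 × 25/26 = 600.00 → 600.
border pick-up: 101 × 12/14 = 86.57 → 87.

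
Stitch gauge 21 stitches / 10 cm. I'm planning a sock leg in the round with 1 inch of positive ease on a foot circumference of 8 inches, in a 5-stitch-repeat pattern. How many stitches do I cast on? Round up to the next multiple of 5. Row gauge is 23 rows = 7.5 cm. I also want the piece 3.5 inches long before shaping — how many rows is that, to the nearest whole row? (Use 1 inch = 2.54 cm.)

Finished = 8 + 1 = 9 inches.
9 inches × 2.54 = 22.86 cm.
21/10 = 2.1 sts per cm; 22.86 × 2.1 = 48.01 sts.
Next multiple of 5 → 50.
3.5 inches = 8.89 cm; × 3.067 = 27.26 → 27 rows.

Cast on 50 stitches; work 27 rows.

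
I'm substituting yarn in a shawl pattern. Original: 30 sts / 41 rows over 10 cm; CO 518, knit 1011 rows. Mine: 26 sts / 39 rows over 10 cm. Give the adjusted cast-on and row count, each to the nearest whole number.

Cast on 449 stitches; work 962 rows.

Stitches: 518 × 26/30 = 448.93 → 449.
Rows: 1011 × 39/41 = 961.68 → 962.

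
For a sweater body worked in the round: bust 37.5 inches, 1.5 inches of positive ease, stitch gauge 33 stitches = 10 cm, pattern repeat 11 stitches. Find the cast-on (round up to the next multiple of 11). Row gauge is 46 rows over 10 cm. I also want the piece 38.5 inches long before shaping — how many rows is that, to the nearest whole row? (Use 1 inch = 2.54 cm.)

Cast on 330 stitches; work 450 rows.

Finished = 37.5 + 1.5 = 39 inches.
39 inches × 2.54 = 99.06 cm.
33/10 = 3.3 sts per cm; 99.06 × 3.3 = 326.90 sts.
Next multiple of 11 → 330.
38.5 inches = 97.79 cm; × 4.6 = 449.83 → 450 rows.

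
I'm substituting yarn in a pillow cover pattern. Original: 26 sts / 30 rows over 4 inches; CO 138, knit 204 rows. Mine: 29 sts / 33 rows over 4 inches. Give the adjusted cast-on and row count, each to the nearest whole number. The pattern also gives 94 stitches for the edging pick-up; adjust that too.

Stitches: 138 × 29/26 = 153.92 → 154.
Rows: 204 × 33/30 = 224.40 → 224.
edging pick-up: 94 × 29/26 = 104.85 → 105.

Cast on 154 stitches; work 224 rows; edging pick-up 105 stitches.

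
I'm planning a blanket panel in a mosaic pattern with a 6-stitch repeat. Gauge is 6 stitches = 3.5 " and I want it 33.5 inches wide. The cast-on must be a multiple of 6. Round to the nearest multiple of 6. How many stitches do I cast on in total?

CO 60 sts.

6 / 3.5 = 1.714 sts per inch.
33.5 × 1.714 = 57.43 sts.
Nearest multiple of 6: 60.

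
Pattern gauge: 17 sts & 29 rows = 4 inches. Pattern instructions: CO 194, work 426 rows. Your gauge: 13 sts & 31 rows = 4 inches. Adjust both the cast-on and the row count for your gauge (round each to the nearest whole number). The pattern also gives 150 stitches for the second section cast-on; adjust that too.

Cast on 148 stitches; work 455 rows; second section cast-on 115 stitches.

Stitches: 194 × 13/17 = 148.35 → 148.
Rows: 426 × 31/29 = 455.38 → 455.
second section cast-on: 150 × 13/17 = 114.71 → 115.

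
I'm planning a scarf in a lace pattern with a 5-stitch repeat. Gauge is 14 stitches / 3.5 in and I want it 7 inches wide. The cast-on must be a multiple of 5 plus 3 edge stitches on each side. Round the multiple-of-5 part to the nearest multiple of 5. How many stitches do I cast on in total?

14 / 3.5 = 4 sts per inch.
7 × 4 = 28.00 sts.
Less 6 edge sts → 22.00 for the repeat.
Nearest multiple of 5: 20.
Add back 6 edge sts → 26.

26 stitches.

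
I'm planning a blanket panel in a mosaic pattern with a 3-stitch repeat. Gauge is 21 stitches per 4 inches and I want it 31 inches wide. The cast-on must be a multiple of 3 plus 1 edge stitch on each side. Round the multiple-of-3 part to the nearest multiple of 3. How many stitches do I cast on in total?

21 / 4 = 5.25 sts per inch.
31 × 5.25 = 162.75 sts.
Less 2 edge sts → 160.75 for the repeat.
Nearest multiple of 3: 162.
Add back 2 edge sts → 164.

CO 164 sts.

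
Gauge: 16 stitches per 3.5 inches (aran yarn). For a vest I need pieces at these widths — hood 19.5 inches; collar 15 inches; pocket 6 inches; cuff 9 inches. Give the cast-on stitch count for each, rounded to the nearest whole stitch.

Rate = 16/3.5 = 4.571 sts per in.
hood: 19.5 × 4.571 = 89.14 → 89.
collar: 15 × 4.571 = 68.57 → 69.
pocket: 6 × 4.571 = 27.43 → 27.
cuff: 9 × 4.571 = 41.14 → 41.

hood 89; collar 69; pocket 27; cuff 41.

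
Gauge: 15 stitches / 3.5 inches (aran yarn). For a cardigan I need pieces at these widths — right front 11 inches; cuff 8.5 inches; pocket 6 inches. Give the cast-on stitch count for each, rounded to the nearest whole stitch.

right front 47; cuff 36; pocket 26.

Rate = 15/3.5 = 4.286 sts per in.
right front: 11 × 4.286 = 47.14 → 47.
cuff: 8.5 × 4.286 = 36.43 → 36.
pocket: 6 × 4.286 = 25.71 → 26.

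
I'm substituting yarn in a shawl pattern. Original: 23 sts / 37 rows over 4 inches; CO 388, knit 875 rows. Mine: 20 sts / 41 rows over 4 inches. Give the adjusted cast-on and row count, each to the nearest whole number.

Stitches: 388 × 20/23 = 337.39 → 337.
Rows: 875 × 41/37 = 969.59 → 970.

Cast on 337 stitches; work 970 rows.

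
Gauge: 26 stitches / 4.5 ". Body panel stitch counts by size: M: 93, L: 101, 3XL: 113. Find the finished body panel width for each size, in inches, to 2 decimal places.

M 16.10 inches; L 17.48 inches; 3XL 19.56 inches.

26/4.5 = 5.778 sts per in.
M: 93 / 5.778 = 16.096 → 16.10 in.
L: 101 / 5.778 = 17.481 → 17.48 in.
3XL: 113 / 5.778 = 19.558 → 19.56 in.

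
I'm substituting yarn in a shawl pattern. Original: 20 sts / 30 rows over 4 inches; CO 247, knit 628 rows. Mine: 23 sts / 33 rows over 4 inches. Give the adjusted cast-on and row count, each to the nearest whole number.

Cast on 284 stitches; work 691 rows.

Stitches: 247 × 23/20 = 284.05 → 284.
Rows: 628 × 33/30 = 690.80 → 691.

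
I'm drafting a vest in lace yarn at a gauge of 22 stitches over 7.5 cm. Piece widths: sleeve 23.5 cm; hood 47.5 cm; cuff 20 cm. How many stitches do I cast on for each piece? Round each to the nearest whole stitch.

sleeve 69; hood 139; cuff 59.

Rate = 22/7.5 = 2.933 sts per cm.
sleeve: 23.5 × 2.933 = 68.93 → 69.
hood: 47.5 × 2.933 = 139.33 → 139.
cuff: 20 × 2.933 = 58.67 → 59.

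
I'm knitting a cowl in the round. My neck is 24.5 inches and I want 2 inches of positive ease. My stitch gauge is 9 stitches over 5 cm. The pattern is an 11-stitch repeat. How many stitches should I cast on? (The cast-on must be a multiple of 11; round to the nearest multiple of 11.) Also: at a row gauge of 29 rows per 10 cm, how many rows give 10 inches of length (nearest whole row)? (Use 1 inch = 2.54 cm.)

Finished = 24.5 + 2 = 26.5 inches.
26.5 inches × 2.54 = 67.31 cm.
9/5 = 1.8 sts per cm; 67.31 × 1.8 = 121.16 sts.
Nearest multiple of 11 → 121.
10 inches = 25.40 cm; × 2.9 = 73.66 → 74 rows.

Cast on 121 stitches; work 74 rows.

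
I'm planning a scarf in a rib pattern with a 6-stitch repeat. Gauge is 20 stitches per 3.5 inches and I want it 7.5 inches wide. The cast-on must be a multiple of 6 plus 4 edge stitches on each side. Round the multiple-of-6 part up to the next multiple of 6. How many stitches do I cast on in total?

20 / 3.5 = 5.714 sts per inch.
7.5 × 5.714 = 42.86 sts.
Less 8 edge sts → 34.86 for the repeat.
Next multiple of 6: 36.
Add back 8 edge sts → 44.

CO 44 sts.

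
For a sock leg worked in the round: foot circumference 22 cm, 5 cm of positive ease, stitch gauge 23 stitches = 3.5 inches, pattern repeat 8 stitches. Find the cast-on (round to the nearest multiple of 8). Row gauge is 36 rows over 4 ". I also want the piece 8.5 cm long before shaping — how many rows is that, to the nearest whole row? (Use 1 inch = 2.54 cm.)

Finished = 22 + 5 = 27 cm.
27 cm × 1/2.54 = 10.63 inches.
23/3.5 = 6.571 sts per in; 10.63 × 6.571 = 69.85 sts.
Nearest multiple of 8 → 72.
8.5 cm = 3.35 inches; × 9 = 30.12 → 30 rows.

Cast on 72 stitches; work 30 rows.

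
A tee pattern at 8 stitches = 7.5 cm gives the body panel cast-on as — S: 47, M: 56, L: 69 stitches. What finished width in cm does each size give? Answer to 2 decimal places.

S 44.06 cm; M 52.50 cm; L 64.69 cm.

8/7.5 = 1.067 sts per cm.
S: 47 / 1.067 = 44.062 → 44.06 cm.
M: 56 / 1.067 = 52.500 → 52.50 cm.
L: 69 / 1.067 = 64.688 → 64.69 cm.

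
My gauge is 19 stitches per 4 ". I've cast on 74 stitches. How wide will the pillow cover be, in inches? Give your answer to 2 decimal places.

19 stitches / 4 inch = 4.75 stitches per inch.
74 / 4.75 = 15.579 inches.

15.58 inches.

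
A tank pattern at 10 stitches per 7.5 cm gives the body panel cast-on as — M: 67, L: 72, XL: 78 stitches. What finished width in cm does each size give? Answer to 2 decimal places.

M 50.25 cm; L 54.00 cm; XL 58.50 cm.

10/7.5 = 1.333 sts per cm.
M: 67 / 1.333 = 50.250 → 50.25 cm.
L: 72 / 1.333 = 54.000 → 54.00 cm.
XL: 78 / 1.333 = 58.500 → 58.50 cm.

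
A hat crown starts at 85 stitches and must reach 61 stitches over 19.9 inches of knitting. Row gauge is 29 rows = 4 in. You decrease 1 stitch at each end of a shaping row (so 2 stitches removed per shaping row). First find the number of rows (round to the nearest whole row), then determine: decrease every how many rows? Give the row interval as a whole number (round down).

Decrease every 12th row.

Rows = 19.9 × 7.25 = 144.3 → 144 rows.
Stitches to remove: 24 → 12 shaping rows (at 2 st each).
144 / 12 = 12.00 → every 12 rows.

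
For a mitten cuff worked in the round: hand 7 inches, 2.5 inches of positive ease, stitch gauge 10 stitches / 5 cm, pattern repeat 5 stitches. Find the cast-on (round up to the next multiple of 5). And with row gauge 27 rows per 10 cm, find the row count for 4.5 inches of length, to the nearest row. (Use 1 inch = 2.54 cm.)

Finished = 7 + 2.5 = 9.5 inches.
9.5 inches × 2.54 = 24.13 cm.
10/5 = 2 sts per cm; 24.13 × 2 = 48.26 sts.
Next multiple of 5 → 50.
4.5 inches = 11.43 cm; × 2.7 = 30.86 → 31 rows.

Cast on 50 stitches; work 31 rows.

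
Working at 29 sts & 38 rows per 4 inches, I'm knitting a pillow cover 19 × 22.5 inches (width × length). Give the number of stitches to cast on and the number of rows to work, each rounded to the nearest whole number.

Stitch gauge = 29/4 = 7.25 sts/in; 19 × 7.25 = 137.75 → 138 sts.
Row gauge = 38/4 = 9.5 rows/in; 22.5 × 9.5 = 213.75 → 214 rows.

Cast on 138 stitches and work 214 rows.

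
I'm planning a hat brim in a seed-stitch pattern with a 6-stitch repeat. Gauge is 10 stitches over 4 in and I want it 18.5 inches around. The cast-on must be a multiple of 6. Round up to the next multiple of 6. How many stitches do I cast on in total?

CO 48 sts.

10 / 4 = 2.5 sts per inch.
18.5 × 2.5 = 46.25 sts.
Next multiple of 6: 48.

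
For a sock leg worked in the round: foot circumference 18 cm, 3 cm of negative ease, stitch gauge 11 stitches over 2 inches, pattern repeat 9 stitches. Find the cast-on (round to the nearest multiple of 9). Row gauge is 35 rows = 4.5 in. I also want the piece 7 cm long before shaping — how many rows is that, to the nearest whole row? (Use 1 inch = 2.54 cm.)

Finished = 18 − 3 = 15 cm.
15 cm × 1/2.54 = 5.91 inches.
11/2 = 5.5 sts per in; 5.91 × 5.5 = 32.48 sts.
Nearest multiple of 9 → 36.
7 cm = 2.76 inches; × 7.778 = 21.43 → 21 rows.

Cast on 36 stitches; work 21 rows.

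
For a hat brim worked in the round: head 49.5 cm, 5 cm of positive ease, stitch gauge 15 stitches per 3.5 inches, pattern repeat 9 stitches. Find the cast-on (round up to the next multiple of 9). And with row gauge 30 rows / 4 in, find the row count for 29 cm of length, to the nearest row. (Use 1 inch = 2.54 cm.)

Cast on 99 stitches; work 86 rows.

Finished = 49.5 + 5 = 54.5 cm.
54.5 cm × 1/2.54 = 21.46 inches.
15/3.5 = 4.286 sts per in; 21.46 × 4.286 = 91.96 sts.
Next multiple of 9 → 99.
29 cm = 11.42 inches; × 7.5 = 85.63 → 86 rows.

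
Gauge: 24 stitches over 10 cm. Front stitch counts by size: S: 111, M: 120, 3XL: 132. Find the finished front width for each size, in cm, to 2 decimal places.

24/10 = 2.4 sts per cm.
S: 111 / 2.4 = 46.250 → 46.25 cm.
M: 120 / 2.4 = 50.000 → 50.00 cm.
3XL: 132 / 2.4 = 55.000 → 55.00 cm.

S 46.25 cm; M 50.00 cm; 3XL 55.00 cm.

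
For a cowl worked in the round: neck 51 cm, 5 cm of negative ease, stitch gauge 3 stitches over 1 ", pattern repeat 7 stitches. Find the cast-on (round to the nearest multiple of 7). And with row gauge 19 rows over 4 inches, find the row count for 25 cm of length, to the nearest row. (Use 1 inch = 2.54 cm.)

Cast on 56 stitches; work 47 rows.

Finished = 51 − 5 = 46 cm.
46 cm × 1/2.54 = 18.11 inches.
3/1 = 3 sts per in; 18.11 × 3 = 54.33 sts.
Nearest multiple of 7 → 56.
25 cm = 9.84 inches; × 4.75 = 46.75 → 47 rows.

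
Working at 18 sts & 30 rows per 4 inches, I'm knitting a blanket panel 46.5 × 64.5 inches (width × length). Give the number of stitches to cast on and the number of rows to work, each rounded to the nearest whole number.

Cast on 209 stitches and work 484 rows.

Stitch gauge = 18/4 = 4.5 sts/in; 46.5 × 4.5 = 209.25 → 209 sts.
Row gauge = 30/4 = 7.5 rows/in; 64.5 × 7.5 = 483.75 → 484 rows.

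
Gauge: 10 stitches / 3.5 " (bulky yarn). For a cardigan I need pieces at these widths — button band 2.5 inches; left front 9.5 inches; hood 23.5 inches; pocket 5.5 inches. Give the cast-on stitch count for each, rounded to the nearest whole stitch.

Rate = 10/3.5 = 2.857 sts per in.
button band: 2.5 × 2.857 = 7.14 → 7.
left front: 9.5 × 2.857 = 27.14 → 27.
hood: 23.5 × 2.857 = 67.14 → 67.
pocket: 5.5 × 2.857 = 15.71 → 16.

button band 7; left front 27; hood 67; pocket 16.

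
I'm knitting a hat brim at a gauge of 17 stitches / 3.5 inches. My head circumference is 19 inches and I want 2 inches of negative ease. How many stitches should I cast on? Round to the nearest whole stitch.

CO 83 sts.

Finished = 19 − 2 = 17 in.
17 / 3.5 = 4.857 sts per inch.
17.00 × 4.857 = 82.57 sts.
→ 83 sts.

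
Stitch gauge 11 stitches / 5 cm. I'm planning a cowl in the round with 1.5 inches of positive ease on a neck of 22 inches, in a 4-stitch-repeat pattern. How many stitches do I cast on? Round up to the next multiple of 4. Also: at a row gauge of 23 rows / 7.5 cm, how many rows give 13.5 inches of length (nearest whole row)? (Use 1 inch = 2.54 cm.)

Finished = 22 + 1.5 = 23.5 inches.
23.5 inches × 2.54 = 59.69 cm.
11/5 = 2.2 sts per cm; 59.69 × 2.2 = 131.32 sts.
Next multiple of 4 → 132.
13.5 inches = 34.29 cm; × 3.067 = 105.16 → 105 rows.

Cast on 132 stitches; work 105 rows.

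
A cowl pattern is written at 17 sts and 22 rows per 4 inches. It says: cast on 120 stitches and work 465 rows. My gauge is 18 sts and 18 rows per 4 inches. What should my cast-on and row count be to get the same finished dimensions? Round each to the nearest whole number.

Cast on 127 stitches; work 380 rows.

Stitches: 120 × 18/17 = 127.06 → 127.
Rows: 465 × 18/22 = 380.45 → 380.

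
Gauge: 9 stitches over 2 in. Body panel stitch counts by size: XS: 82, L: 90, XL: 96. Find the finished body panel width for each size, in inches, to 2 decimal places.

XS 18.22 inches; L 20.00 inches; XL 21.33 inches.

9/2 = 4.5 sts per in.
XS: 82 / 4.5 = 18.222 → 18.22 in.
L: 90 / 4.5 = 20.000 → 20.00 in.
XL: 96 / 4.5 = 21.333 → 21.33 in.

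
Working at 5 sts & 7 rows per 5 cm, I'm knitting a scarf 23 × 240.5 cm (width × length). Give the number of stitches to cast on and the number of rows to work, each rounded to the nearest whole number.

Cast on 23 stitches and work 337 rows.

Stitch gauge = 5/5 = 1 sts/cm; 23 × 1 = 23.00 → 23 sts.
Row gauge = 7/5 = 1.4 rows/cm; 240.5 × 1.4 = 336.70 → 337 rows.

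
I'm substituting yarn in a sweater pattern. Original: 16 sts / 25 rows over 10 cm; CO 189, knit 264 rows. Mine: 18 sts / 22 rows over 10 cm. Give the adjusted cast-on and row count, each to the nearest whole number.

Cast on 213 stitches; work 232 rows.

Stitches: 189 × 18/16 = 212.62 → 213.
Rows: 264 × 22/25 = 232.32 → 232.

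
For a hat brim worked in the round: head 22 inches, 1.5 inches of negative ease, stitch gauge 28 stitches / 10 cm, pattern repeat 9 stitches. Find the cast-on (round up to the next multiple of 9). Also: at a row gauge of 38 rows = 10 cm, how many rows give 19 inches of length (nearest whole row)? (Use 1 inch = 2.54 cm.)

Cast on 153 stitches; work 183 rows.

Finished = 22 − 1.5 = 20.5 inches.
20.5 inches × 2.54 = 52.07 cm.
28/10 = 2.8 sts per cm; 52.07 × 2.8 = 145.80 sts.
Next multiple of 9 → 153.
19 inches = 48.26 cm; × 3.8 = 183.39 → 183 rows.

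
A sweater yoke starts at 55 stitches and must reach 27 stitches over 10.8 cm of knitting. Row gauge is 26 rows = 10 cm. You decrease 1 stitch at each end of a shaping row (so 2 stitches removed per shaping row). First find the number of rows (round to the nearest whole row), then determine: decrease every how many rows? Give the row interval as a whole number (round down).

Decrease every 2nd row.

Rows = 10.8 × 2.6 = 28.1 → 28 rows.
Stitches to remove: 28 → 14 shaping rows (at 2 st each).
28 / 14 = 2.00 → every 2 rows.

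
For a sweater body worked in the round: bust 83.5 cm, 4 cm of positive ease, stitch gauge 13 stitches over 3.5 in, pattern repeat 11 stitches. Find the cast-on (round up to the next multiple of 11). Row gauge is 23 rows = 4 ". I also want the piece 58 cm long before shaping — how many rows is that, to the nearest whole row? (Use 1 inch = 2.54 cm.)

Cast on 132 stitches; work 131 rows.

Finished = 83.5 + 4 = 87.5 cm.
87.5 cm × 1/2.54 = 34.45 inches.
13/3.5 = 3.714 sts per in; 34.45 × 3.714 = 127.95 sts.
Next multiple of 11 → 132.
58 cm = 22.83 inches; × 5.75 = 131.30 → 131 rows.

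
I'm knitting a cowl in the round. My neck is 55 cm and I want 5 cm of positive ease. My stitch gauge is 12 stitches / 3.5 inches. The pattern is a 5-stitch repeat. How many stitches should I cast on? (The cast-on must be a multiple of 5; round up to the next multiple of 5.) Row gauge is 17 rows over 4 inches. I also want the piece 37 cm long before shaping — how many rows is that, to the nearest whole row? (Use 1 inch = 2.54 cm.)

Finished = 55 + 5 = 60 cm.
60 cm × 1/2.54 = 23.62 inches.
12/3.5 = 3.429 sts per in; 23.62 × 3.429 = 80.99 sts.
Next multiple of 5 → 85.
37 cm = 14.57 inches; × 4.25 = 61.91 → 62 rows.

Cast on 85 stitches; work 62 rows.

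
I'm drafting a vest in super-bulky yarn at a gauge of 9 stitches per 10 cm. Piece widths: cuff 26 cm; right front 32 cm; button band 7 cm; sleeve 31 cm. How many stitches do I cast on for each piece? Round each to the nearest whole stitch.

cuff 23; right front 29; button band 6; sleeve 28.

Rate = 9/10 = 0.9 sts per cm.
cuff: 26 × 0.9 = 23.40 → 23.
right front: 32 × 0.9 = 28.80 → 29.
button band: 7 × 0.9 = 6.30 → 6.
sleeve: 31 × 0.9 = 27.90 → 28.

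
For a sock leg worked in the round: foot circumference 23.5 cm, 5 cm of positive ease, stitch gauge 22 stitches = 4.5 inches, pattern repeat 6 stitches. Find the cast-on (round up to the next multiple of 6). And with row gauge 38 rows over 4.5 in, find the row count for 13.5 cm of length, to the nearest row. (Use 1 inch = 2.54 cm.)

Cast on 60 stitches; work 45 rows.

Finished = 23.5 + 5 = 28.5 cm.
28.5 cm × 1/2.54 = 11.22 inches.
22/4.5 = 4.889 sts per in; 11.22 × 4.889 = 54.86 sts.
Next multiple of 6 → 60.
13.5 cm = 5.31 inches; × 8.444 = 44.88 → 45 rows.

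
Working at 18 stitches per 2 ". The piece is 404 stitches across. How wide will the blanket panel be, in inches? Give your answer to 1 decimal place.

44.9 inches.

18 stitches / 2 inch = 9 stitches per inch.
404 / 9 = 44.89 inches.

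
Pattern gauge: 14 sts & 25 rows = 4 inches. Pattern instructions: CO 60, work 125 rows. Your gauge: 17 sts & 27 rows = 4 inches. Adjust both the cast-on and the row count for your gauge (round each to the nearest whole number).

Cast on 73 stitches; work 135 rows.

Stitches: 60 × 17/14 = 72.86 → 73.
Rows: 125 × 27/25 = 135.00 → 135.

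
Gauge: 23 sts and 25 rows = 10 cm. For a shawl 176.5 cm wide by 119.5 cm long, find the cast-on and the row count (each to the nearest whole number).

Stitch gauge = 23/10 = 2.3 sts/cm; 176.5 × 2.3 = 405.95 → 406 sts.
Row gauge = 25/10 = 2.5 rows/cm; 119.5 × 2.5 = 298.75 → 299 rows.

Cast on 406 stitches and work 299 rows.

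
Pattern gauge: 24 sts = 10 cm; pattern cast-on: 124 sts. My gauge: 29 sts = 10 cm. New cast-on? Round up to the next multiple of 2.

Scale factor = 29 / 24 = 1.208.
124 × 29 / 24 = 149.83 sts.
→ 150 sts.

CO 150 sts.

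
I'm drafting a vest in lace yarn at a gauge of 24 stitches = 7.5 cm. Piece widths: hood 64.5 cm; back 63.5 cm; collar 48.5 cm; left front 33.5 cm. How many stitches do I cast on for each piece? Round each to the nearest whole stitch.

hood 206; back 203; collar 155; left front 107.

Rate = 24/7.5 = 3.2 sts per cm.
hood: 64.5 × 3.2 = 206.40 → 206.
back: 63.5 × 3.2 = 203.20 → 203.
collar: 48.5 × 3.2 = 155.20 → 155.
left front: 33.5 × 3.2 = 107.20 → 107.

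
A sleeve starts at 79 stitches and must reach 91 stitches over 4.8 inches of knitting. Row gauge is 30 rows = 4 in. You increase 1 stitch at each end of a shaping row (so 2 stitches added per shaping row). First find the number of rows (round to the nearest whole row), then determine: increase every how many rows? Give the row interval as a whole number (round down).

Rows = 4.8 × 7.5 = 36.0 → 36 rows.
Stitches to add: 12 → 6 shaping rows (at 2 st each).
36 / 6 = 6.00 → every 6 rows.

Increase every 6th row.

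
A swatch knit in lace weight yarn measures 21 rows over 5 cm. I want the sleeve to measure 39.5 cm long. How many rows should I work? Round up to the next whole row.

21 rows / 5 cm = 4.2 rows per cm.
39.5 × 4.2 = 165.90 rows.
Round up → 166.

Work 166 rows.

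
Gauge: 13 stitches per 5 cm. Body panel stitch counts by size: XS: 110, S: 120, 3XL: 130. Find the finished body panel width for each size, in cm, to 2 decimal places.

13/5 = 2.6 sts per cm.
XS: 110 / 2.6 = 42.308 → 42.31 cm.
S: 120 / 2.6 = 46.154 → 46.15 cm.
3XL: 130 / 2.6 = 50.000 → 50.00 cm.

XS 42.31 cm; S 46.15 cm; 3XL 50.00 cm.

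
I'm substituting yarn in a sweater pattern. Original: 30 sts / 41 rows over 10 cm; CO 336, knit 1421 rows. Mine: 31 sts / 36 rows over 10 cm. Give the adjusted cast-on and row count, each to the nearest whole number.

Cast on 347 stitches; work 1248 rows.

Stitches: 336 × 31/30 = 347.20 → 347.
Rows: 1421 × 36/41 = 1247.71 → 1248.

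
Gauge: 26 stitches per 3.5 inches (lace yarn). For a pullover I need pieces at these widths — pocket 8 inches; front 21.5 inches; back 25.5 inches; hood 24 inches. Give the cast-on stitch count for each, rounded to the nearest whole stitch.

Rate = 26/3.5 = 7.429 sts per in.
pocket: 8 × 7.429 = 59.43 → 59.
front: 21.5 × 7.429 = 159.71 → 160.
back: 25.5 × 7.429 = 189.43 → 189.
hood: 24 × 7.429 = 178.29 → 178.

pocket 59; front 160; back 189; hood 178.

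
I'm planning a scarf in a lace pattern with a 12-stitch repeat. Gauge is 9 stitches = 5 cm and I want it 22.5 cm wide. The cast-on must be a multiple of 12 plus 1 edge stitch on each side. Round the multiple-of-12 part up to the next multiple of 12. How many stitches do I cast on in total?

9 / 5 = 1.8 sts per cm.
22.5 × 1.8 = 40.50 sts.
Less 2 edge sts → 38.50 for the repeat.
Next multiple of 12: 48.
Add back 2 edge sts → 50.

CO 50 sts.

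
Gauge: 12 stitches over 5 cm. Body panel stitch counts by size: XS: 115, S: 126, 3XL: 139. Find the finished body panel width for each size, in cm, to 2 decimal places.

12/5 = 2.4 sts per cm.
XS: 115 / 2.4 = 47.917 → 47.92 cm.
S: 126 / 2.4 = 52.500 → 52.50 cm.
3XL: 139 / 2.4 = 57.917 → 57.92 cm.

XS 47.92 cm; S 52.50 cm; 3XL 57.92 cm.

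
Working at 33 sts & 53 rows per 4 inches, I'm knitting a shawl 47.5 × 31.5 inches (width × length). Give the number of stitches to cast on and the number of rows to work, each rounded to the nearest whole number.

Cast on 392 stitches and work 417 rows.

Stitch gauge = 33/4 = 8.25 sts/in; 47.5 × 8.25 = 391.88 → 392 sts.
Row gauge = 53/4 = 13.25 rows/in; 31.5 × 13.25 = 417.38 → 417 rows.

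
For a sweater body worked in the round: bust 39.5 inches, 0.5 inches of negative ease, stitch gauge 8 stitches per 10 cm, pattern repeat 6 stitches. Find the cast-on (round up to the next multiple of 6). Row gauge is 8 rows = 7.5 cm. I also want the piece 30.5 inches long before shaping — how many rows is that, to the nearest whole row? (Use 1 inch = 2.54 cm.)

Cast on 84 stitches; work 83 rows.

Finished = 39.5 − 0.5 = 39 inches.
39 inches × 2.54 = 99.06 cm.
8/10 = 0.8 sts per cm; 99.06 × 0.8 = 79.25 sts.
Next multiple of 6 → 84.
30.5 inches = 77.47 cm; × 1.067 = 82.63 → 83 rows.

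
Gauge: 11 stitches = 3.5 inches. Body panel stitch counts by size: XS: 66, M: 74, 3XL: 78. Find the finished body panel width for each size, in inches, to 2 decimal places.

XS 21.00 inches; M 23.55 inches; 3XL 24.82 inches.

11/3.5 = 3.143 sts per in.
XS: 66 / 3.143 = 21.000 → 21.00 in.
M: 74 / 3.143 = 23.545 → 23.55 in.
3XL: 78 / 3.143 = 24.818 → 24.82 in.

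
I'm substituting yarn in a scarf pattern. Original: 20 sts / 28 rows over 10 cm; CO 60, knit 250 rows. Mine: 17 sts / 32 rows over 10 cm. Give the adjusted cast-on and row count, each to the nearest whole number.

Cast on 51 stitches; work 286 rows.

Stitches: 60 × 17/20 = 51.00 → 51.
Rows: 250 × 32/28 = 285.71 → 286.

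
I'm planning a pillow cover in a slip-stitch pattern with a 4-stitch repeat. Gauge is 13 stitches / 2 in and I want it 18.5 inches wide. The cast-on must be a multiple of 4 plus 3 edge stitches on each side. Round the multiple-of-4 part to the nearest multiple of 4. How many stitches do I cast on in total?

13 / 2 = 6.5 sts per inch.
18.5 × 6.5 = 120.25 sts.
Less 6 edge sts → 114.25 for the repeat.
Nearest multiple of 4: 116.
Add back 6 edge sts → 122.

Cast on 122 stitches.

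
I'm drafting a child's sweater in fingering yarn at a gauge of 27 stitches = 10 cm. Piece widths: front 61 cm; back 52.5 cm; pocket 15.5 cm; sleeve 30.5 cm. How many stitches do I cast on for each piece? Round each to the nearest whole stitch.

Rate = 27/10 = 2.7 sts per cm.
front: 61 × 2.7 = 164.70 → 165.
back: 52.5 × 2.7 = 141.75 → 142.
pocket: 15.5 × 2.7 = 41.85 → 42.
sleeve: 30.5 × 2.7 = 82.35 → 82.

front 165; back 142; pocket 42; sleeve 82.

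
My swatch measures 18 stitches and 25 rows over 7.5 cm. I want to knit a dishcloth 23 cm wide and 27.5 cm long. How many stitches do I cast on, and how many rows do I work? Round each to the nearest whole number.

Cast on 55 stitches and work 92 rows.

Stitch gauge = 18/7.5 = 2.4 sts/cm; 23 × 2.4 = 55.20 → 55 sts.
Row gauge = 25/7.5 = 3.333 rows/cm; 27.5 × 3.333 = 91.67 → 92 rows.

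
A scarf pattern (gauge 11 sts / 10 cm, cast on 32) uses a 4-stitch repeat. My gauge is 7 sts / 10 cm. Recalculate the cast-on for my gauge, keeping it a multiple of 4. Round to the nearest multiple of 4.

32 × 7 / 11 = 20.36.
Nearest multiple of 4: 20.

20 stitches.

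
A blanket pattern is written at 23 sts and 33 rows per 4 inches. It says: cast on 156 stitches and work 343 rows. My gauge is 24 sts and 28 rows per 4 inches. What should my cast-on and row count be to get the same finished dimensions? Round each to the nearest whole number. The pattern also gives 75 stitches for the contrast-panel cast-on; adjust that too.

Cast on 163 stitches; work 291 rows; contrast-panel cast-on 78 stitches.

Stitches: 156 × 24/23 = 162.78 → 163.
Rows: 343 × 28/33 = 291.03 → 291.
contrast-panel cast-on: 75 × 24/23 = 78.26 → 78.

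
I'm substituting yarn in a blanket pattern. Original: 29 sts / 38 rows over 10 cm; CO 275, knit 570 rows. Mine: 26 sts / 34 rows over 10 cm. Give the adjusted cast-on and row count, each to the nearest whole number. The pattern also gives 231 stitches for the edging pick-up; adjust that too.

Cast on 247 stitches; work 510 rows; edging pick-up 207 stitches.

Stitches: 275 × 26/29 = 246.55 → 247.
Rows: 570 × 34/38 = 510.00 → 510.
edging pick-up: 231 × 26/29 = 207.10 → 207.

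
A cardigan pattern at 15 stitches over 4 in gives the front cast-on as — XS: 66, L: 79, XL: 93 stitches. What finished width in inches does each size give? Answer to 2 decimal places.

XS 17.60 inches; L 21.07 inches; XL 24.80 inches.

15/4 = 3.75 sts per in.
XS: 66 / 3.75 = 17.600 → 17.60 in.
L: 79 / 3.75 = 21.067 → 21.07 in.
XL: 93 / 3.75 = 24.800 → 24.80 in.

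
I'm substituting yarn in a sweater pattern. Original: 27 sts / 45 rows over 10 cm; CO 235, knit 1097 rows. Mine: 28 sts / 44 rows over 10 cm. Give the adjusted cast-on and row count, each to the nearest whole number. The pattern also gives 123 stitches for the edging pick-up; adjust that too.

Cast on 244 stitches; work 1073 rows; edging pick-up 128 stitches.

Stitches: 235 × 28/27 = 243.70 → 244.
Rows: 1097 × 44/45 = 1072.62 → 1073.
edging pick-up: 123 × 28/27 = 127.56 → 128.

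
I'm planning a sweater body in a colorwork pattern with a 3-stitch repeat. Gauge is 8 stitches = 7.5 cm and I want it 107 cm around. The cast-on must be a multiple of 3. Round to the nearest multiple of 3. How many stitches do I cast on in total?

114 stitches.

8 / 7.5 = 1.067 sts per cm.
107 × 1.067 = 114.13 sts.
Nearest multiple of 3: 114.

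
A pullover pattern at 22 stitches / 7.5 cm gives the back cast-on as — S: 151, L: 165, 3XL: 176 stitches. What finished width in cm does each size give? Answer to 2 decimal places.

22/7.5 = 2.933 sts per cm.
S: 151 / 2.933 = 51.477 → 51.48 cm.
L: 165 / 2.933 = 56.250 → 56.25 cm.
3XL: 176 / 2.933 = 60.000 → 60.00 cm.

S 51.48 cm; L 56.25 cm; 3XL 60.00 cm.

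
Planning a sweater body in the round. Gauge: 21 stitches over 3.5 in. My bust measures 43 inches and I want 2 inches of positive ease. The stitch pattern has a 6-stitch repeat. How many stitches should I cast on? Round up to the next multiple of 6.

Finished = 43 + 2 = 45 inches.
21 / 3.5 = 6 sts/in.
45 × 6 = 270.00 sts.
Next multiple of 6: 270.

CO 270 sts.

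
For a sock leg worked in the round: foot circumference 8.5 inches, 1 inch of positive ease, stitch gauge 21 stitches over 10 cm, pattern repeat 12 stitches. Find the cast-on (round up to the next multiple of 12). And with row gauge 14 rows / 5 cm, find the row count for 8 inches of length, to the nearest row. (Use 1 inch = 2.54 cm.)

Cast on 60 stitches; work 57 rows.

Finished = 8.5 + 1 = 9.5 inches.
9.5 inches × 2.54 = 24.13 cm.
21/10 = 2.1 sts per cm; 24.13 × 2.1 = 50.67 sts.
Next multiple of 12 → 60.
8 inches = 20.32 cm; × 2.8 = 56.90 → 57 rows.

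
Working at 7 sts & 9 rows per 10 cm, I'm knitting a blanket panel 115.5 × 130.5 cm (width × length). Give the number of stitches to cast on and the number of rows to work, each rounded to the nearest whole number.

Cast on 81 stitches and work 117 rows.

Stitch gauge = 7/10 = 0.7 sts/cm; 115.5 × 0.7 = 80.85 → 81 sts.
Row gauge = 9/10 = 0.9 rows/cm; 130.5 × 0.9 = 117.45 → 117 rows.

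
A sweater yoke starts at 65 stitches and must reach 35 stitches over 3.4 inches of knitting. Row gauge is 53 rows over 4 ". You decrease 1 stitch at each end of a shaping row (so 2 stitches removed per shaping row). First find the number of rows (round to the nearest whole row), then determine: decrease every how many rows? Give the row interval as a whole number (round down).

Decrease every 3rd row.

Rows = 3.4 × 13.25 = 45.0 → 45 rows.
Stitches to remove: 30 → 15 shaping rows (at 2 st each).
45 / 15 = 3.00 → every 3 rows.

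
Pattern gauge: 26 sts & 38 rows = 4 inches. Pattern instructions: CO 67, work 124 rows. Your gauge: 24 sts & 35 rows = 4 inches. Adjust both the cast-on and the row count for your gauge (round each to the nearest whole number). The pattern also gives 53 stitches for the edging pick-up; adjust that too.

Cast on 62 stitches; work 114 rows; edging pick-up 49 stitches.

Stitches: 67 × 24/26 = 61.85 → 62.
Rows: 124 × 35/38 = 114.21 → 114.
edging pick-up: 53 × 24/26 = 48.92 → 49.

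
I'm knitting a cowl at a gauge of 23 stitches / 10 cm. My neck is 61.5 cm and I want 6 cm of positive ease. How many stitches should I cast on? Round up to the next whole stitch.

Finished = 61.5 + 6 = 67.5 cm.
23 / 10 = 2.3 sts per cm.
67.50 × 2.3 = 155.25 sts.
→ 156 sts.

CO 156 sts.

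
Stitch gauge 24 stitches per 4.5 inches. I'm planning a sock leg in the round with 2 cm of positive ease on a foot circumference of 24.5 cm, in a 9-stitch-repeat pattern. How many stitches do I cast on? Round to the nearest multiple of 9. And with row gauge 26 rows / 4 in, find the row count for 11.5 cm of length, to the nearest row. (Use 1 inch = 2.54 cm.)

Finished = 24.5 + 2 = 26.5 cm.
26.5 cm × 1/2.54 = 10.43 inches.
24/4.5 = 5.333 sts per in; 10.43 × 5.333 = 55.64 sts.
Nearest multiple of 9 → 54.
11.5 cm = 4.53 inches; × 6.5 = 29.43 → 29 rows.

Cast on 54 stitches; work 29 rows.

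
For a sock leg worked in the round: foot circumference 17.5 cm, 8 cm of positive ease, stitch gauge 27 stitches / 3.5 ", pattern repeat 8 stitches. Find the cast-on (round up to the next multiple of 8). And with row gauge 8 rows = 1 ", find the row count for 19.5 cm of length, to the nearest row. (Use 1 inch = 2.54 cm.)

Finished = 17.5 + 8 = 25.5 cm.
25.5 cm × 1/2.54 = 10.04 inches.
27/3.5 = 7.714 sts per in; 10.04 × 7.714 = 77.45 sts.
Next multiple of 8 → 80.
19.5 cm = 7.68 inches; × 8 = 61.42 → 61 rows.

Cast on 80 stitches; work 61 rows.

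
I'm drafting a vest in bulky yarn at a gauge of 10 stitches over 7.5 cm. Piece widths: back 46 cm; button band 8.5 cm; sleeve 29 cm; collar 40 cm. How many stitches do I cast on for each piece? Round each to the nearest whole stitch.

Rate = 10/7.5 = 1.333 sts per cm.
back: 46 × 1.333 = 61.33 → 61.
button band: 8.5 × 1.333 = 11.33 → 11.
sleeve: 29 × 1.333 = 38.67 → 39.
collar: 40 × 1.333 = 53.33 → 53.

back 61; button band 11; sleeve 39; collar 53.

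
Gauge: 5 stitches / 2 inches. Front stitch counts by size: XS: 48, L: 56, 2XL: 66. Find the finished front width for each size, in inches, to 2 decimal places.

5/2 = 2.5 sts per in.
XS: 48 / 2.5 = 19.200 → 19.20 in.
L: 56 / 2.5 = 22.400 → 22.40 in.
2XL: 66 / 2.5 = 26.400 → 26.40 in.

XS 19.20 inches; L 22.40 inches; 2XL 26.40 inches.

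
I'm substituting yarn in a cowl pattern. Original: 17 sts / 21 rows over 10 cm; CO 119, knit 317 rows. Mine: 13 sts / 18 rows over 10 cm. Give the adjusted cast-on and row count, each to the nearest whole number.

Cast on 91 stitches; work 272 rows.

Stitches: 119 × 13/17 = 91.00 → 91.
Rows: 317 × 18/21 = 271.71 → 272.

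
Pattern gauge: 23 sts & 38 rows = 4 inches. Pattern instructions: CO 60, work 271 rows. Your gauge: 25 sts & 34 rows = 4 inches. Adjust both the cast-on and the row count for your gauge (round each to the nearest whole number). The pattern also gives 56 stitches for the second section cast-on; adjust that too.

Stitches: 60 × 25/23 = 65.22 → 65.
Rows: 271 × 34/38 = 242.47 → 242.
second section cast-on: 56 × 25/23 = 60.87 → 61.

Cast on 65 stitches; work 242 rows; second section cast-on 61 stitches.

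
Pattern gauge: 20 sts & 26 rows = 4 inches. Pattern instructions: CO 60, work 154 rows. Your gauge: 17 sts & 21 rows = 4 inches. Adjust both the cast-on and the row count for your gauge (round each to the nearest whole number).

Cast on 51 stitches; work 124 rows.

Stitches: 60 × 17/20 = 51.00 → 51.
Rows: 154 × 21/26 = 124.38 → 124.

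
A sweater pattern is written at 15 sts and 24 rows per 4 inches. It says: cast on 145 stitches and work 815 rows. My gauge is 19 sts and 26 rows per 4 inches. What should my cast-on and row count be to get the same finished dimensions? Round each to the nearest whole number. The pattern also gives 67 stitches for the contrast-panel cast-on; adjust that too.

Cast on 184 stitches; work 883 rows; contrast-panel cast-on 85 stitches.

Stitches: 145 × 19/15 = 183.67 → 184.
Rows: 815 × 26/24 = 882.92 → 883.
contrast-panel cast-on: 67 × 19/15 = 84.87 → 85.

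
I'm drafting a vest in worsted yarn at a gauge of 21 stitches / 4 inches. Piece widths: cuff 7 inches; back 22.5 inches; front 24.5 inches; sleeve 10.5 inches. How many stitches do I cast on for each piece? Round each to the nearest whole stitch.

Rate = 21/4 = 5.25 sts per in.
cuff: 7 × 5.25 = 36.75 → 37.
back: 22.5 × 5.25 = 118.12 → 118.
front: 24.5 × 5.25 = 128.62 → 129.
sleeve: 10.5 × 5.25 = 55.12 → 55.

cuff 37; back 118; front 129; sleeve 55.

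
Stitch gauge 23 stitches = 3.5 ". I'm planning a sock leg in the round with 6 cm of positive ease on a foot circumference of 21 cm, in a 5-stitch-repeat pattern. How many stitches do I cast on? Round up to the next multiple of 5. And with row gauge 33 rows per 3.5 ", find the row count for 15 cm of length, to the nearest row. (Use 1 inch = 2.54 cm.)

Cast on 70 stitches; work 56 rows.

Finished = 21 + 6 = 27 cm.
27 cm × 1/2.54 = 10.63 inches.
23/3.5 = 6.571 sts per in; 10.63 × 6.571 = 69.85 sts.
Next multiple of 5 → 70.
15 cm = 5.91 inches; × 9.429 = 55.68 → 56 rows.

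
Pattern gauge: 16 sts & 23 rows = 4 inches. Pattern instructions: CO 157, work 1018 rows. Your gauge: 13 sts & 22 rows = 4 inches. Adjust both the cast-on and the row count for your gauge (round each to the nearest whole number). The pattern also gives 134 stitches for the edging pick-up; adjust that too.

Stitches: 157 × 13/16 = 127.56 → 128.
Rows: 1018 × 22/23 = 973.74 → 974.
edging pick-up: 134 × 13/16 = 108.88 → 109.

Cast on 128 stitches; work 974 rows; edging pick-up 109 stitches.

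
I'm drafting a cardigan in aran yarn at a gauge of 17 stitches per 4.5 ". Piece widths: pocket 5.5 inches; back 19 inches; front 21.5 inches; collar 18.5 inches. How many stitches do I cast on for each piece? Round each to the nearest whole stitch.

pocket 21; back 72; front 81; collar 70.

Rate = 17/4.5 = 3.778 sts per in.
pocket: 5.5 × 3.778 = 20.78 → 21.
back: 19 × 3.778 = 71.78 → 72.
front: 21.5 × 3.778 = 81.22 → 81.
collar: 18.5 × 3.778 = 69.89 → 70.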